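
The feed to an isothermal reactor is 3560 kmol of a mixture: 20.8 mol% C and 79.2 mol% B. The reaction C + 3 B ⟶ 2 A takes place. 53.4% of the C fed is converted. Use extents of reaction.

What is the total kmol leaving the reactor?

C reacted = 0.534 × 740.5 = 395.4 kmol; ν_C = −1, so ξ = 395.4/1 = 395.4 kmol.
Outlet amounts (n = n₀ + ν ξ):
  C: 740.5 − 1(395.4) = 345.1
  B: 2820 − 3(395.4) = 1633
  A: 0 + 2(395.4) = 790.8
Total out = 345.1 + 1633 + 790.8 = 2769 kmol.

2770 kmol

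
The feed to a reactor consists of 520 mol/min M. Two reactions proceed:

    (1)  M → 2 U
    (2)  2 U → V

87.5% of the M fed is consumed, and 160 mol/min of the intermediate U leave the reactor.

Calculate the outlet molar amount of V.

Conversion of M: M consumed = 1ξ₁ = 0.875 × 520 → ξ₁ = 455 mol/min.
U balance: n_U = 0 + 2ξ₁ − 2ξ₂ = 160 → ξ₂ = (2·455 − 160)/2 = 375 mol/min.
Outlet amounts (n = n₀ + Σ ν·ξ):
  M: 520 − 1(455) = 65
  U: 0 + 2(455) − 2(375) = 160
  V: 0 + 1(375) = 375

375 mol/min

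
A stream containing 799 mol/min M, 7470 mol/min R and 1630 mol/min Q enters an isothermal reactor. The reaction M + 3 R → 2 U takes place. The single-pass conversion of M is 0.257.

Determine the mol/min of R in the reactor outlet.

M reacted = 0.257 × 799 = 205.3 mol/min; ν_M = −1, so ξ = 205.3/1 = 205.3 mol/min.
Outlet amounts (n = n₀ + ν ξ):
  M: 799 − 1(205.3) = 593.7
  R: 7470 − 3(205.3) = 6854
  U: 0 + 2(205.3) = 410.7
  Q: 1630 (inert)

6850 mol/min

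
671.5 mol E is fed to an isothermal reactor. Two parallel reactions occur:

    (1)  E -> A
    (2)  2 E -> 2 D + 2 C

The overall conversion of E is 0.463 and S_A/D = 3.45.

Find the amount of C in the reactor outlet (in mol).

Conversion of E: E consumed = 0.463 × 671.5 = 310.9 mol = 1ξ₁ + 2ξ₂.
Selectivity: 1ξ₁ / (2ξ₂) = 3.45 → ξ₁ = 6.9 ξ₂.
Substitute: (1·6.9 + 2) ξ₂ = 310.9 → ξ₂ = 34.93 mol, ξ₁ = 241 mol.
Outlet amounts (n = n₀ + Σ ν·ξ):
  E: 671.5 − 1(241) − 2(34.93) = 360.6
  A: 0 + 1(241) = 241
  D: 0 + 2(34.93) = 69.87
  C: 0 + 2(34.93) = 69.87

69.9 mol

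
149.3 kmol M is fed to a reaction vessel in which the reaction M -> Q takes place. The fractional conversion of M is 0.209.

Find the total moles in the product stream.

M reacted = 0.209 × 149.3 = 31.2 kmol; ν_M = −1, so ξ = 31.2/1 = 31.2 kmol.
Outlet amounts (n = n₀ + ν ξ):
  M: 149.3 − 1(31.2) = 118.1
  Q: 0 + 1(31.2) = 31.2
Total out = 118.1 + 31.2 = 149.3 kmol.

149 kmol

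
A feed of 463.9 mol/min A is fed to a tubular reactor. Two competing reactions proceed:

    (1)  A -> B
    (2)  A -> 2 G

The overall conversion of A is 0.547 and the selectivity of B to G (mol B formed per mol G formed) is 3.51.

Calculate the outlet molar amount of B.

222 mol/min

Conversion of A: A consumed = 0.547 × 463.9 = 253.8 mol/min = 1ξ₁ + 1ξ₂.
Selectivity: 1ξ₁ / (2ξ₂) = 3.51 → ξ₁ = 7.02 ξ₂.
Substitute: (1·7.02 + 1) ξ₂ = 253.8 → ξ₂ = 31.64 mol/min, ξ₁ = 222.1 mol/min.
Outlet amounts (n = n₀ + Σ ν·ξ):
  A: 463.9 − 1(222.1) − 1(31.64) = 210.1
  B: 0 + 1(222.1) = 222.1
  G: 0 + 2(31.64) = 63.28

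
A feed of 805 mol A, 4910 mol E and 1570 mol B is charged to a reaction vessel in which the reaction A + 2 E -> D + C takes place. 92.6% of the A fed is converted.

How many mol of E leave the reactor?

3420 mol

A reacted = 0.926 × 805 = 745.4 mol; ν_A = −1, so ξ = 745.4/1 = 745.4 mol.
Outlet amounts (n = n₀ + ν ξ):
  A: 805 − 1(745.4) = 59.57
  E: 4910 − 2(745.4) = 3419
  D: 0 + 1(745.4) = 745.4
  C: 0 + 1(745.4) = 745.4
  B: 1570 (inert)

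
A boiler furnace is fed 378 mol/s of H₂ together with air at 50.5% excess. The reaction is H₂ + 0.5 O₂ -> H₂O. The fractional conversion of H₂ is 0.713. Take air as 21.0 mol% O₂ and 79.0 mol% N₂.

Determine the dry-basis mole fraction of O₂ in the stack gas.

Stoichiometric O₂ = 0.5 × 378 = 189 mol/s; O₂ fed = 189 × 1.505 = 284.4 mol/s.
N₂ fed = 284.4 × 79/21 = 1070 mol/s.
Fuel reacted = 0.713 × 378 → ξ = 269.5 mol/s.
Outlet (n = n₀ + ν ξ):
  H₂: 378 − 1(269.5) = 108.5
  O₂: 284.4 − 0.5(269.5) = 149.7
  N₂: 1070 (inert)
  H₂O: 0 + 1(269.5) = 269.5
Dry total = 1328 mol/s; y_O₂ (dry) = 149.7 / 1328 = 0.1127.

0.113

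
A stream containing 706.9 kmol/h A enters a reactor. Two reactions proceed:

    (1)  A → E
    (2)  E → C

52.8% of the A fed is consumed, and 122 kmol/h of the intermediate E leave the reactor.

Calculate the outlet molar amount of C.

Conversion of A: A consumed = 1ξ₁ = 0.528 × 706.9 → ξ₁ = 373.2 kmol/h.
E balance: n_E = 0 + 1ξ₁ − 1ξ₂ = 122 → ξ₂ = (1·373.2 − 122)/1 = 251.2 kmol/h.
Outlet amounts (n = n₀ + Σ ν·ξ):
  A: 706.9 − 1(373.2) = 333.7
  E: 0 + 1(373.2) − 1(251.2) = 122
  C: 0 + 1(251.2) = 251.2

251 kmol/h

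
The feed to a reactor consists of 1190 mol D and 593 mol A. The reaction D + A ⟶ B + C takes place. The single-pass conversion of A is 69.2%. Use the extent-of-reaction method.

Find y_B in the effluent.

A reacted = 0.692 × 593 = 410.4 mol; ν_A = −1, so ξ = 410.4/1 = 410.4 mol.
Outlet amounts (n = n₀ + ν ξ):
  D: 1190 − 1(410.4) = 779.6
  A: 593 − 1(410.4) = 182.6
  B: 0 + 1(410.4) = 410.4
  C: 0 + 1(410.4) = 410.4
Total out = 1783 mol; y_B = 410.4 / 1783 = 0.2301.

0.23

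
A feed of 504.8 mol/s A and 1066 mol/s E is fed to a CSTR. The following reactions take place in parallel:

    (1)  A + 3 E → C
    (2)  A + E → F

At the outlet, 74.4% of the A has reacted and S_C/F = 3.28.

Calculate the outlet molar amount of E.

115 mol/s

Conversion of A: A consumed = 0.744 × 504.8 = 375.6 mol/s = 1ξ₁ + 1ξ₂.
Selectivity: 1ξ₁ / (1ξ₂) = 3.28 → ξ₁ = 3.28 ξ₂.
Substitute: (1·3.28 + 1) ξ₂ = 375.6 → ξ₂ = 87.75 mol/s, ξ₁ = 287.8 mol/s.
Outlet amounts (n = n₀ + Σ ν·ξ):
  A: 504.8 − 1(287.8) − 1(87.75) = 129.2
  E: 1066 − 3(287.8) − 1(87.75) = 114.8
  C: 0 + 1(287.8) = 287.8
  F: 0 + 1(87.75) = 87.75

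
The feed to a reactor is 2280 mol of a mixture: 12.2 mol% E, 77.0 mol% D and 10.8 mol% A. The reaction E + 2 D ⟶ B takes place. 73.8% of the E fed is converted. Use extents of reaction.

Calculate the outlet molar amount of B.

E reacted = 0.738 × 278.2 = 205.3 mol; ν_E = −1, so ξ = 205.3/1 = 205.3 mol.
Outlet amounts (n = n₀ + ν ξ):
  E: 278.2 − 1(205.3) = 72.88
  D: 1756 − 2(205.3) = 1345
  B: 0 + 1(205.3) = 205.3
  A: 246.2 (inert)

205 mol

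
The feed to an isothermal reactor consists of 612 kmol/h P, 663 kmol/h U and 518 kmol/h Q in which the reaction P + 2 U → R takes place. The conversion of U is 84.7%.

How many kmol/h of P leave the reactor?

U reacted = 0.847 × 663 = 561.6 kmol/h; ν_U = −2, so ξ = 561.6/2 = 280.8 kmol/h.
Outlet amounts (n = n₀ + ν ξ):
  P: 612 − 1(280.8) = 331.2
  U: 663 − 2(280.8) = 101.4
  R: 0 + 1(280.8) = 280.8
  Q: 518 (inert)

331 kmol/h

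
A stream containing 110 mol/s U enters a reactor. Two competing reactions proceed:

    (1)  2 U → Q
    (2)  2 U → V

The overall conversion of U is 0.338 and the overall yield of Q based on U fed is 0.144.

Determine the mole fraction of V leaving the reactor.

Yield of Q: 1ξ₁ / 110 = 0.144 → ξ₁ = 15.84 mol/s.
Conversion of U: 2ξ₁ + 2ξ₂ = 0.338 × 110 = 37.18 → ξ₂ = 2.75 mol/s.
Outlet amounts (n = n₀ + Σ ν·ξ):
  U: 110 − 2(15.84) − 2(2.75) = 72.82
  Q: 0 + 1(15.84) = 15.84
  V: 0 + 1(2.75) = 2.75
Total out = 91.41 mol/s; y_V = 2.75 / 91.41 = 0.03008.

0.0301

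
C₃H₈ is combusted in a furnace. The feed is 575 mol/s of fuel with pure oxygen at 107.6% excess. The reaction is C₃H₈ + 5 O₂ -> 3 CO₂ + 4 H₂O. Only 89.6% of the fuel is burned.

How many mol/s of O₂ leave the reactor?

3390 mol/s

Stoichiometric O₂ = 5 × 575 = 2875 mol/s; O₂ fed = 2875 × 2.076 = 5968 mol/s.
Fuel reacted = 0.896 × 575 → ξ = 515.2 mol/s.
Outlet (n = n₀ + ν ξ):
  C₃H₈: 575 − 1(515.2) = 59.8
  O₂: 5968 − 5(515.2) = 3392
  CO₂: 0 + 3(515.2) = 1546
  H₂O: 0 + 4(515.2) = 2061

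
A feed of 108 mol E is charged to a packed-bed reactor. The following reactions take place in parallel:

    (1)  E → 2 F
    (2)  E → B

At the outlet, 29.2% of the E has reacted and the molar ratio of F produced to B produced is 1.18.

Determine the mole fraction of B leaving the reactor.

Conversion of E: E consumed = 0.292 × 108 = 31.54 mol = 1ξ₁ + 1ξ₂.
Selectivity: 2ξ₁ / (1ξ₂) = 1.18 → ξ₁ = 0.59 ξ₂.
Substitute: (1·0.59 + 1) ξ₂ = 31.54 → ξ₂ = 19.83 mol, ξ₁ = 11.7 mol.
Outlet amounts (n = n₀ + Σ ν·ξ):
  E: 108 − 1(11.7) − 1(19.83) = 76.46
  F: 0 + 2(11.7) = 23.4
  B: 0 + 1(19.83) = 19.83
Total out = 119.7 mol; y_B = 19.83 / 119.7 = 0.1657.

0.166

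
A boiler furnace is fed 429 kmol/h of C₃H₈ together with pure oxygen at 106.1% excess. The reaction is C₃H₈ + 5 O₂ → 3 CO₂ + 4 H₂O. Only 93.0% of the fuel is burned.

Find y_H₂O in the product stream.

Stoichiometric O₂ = 5 × 429 = 2145 kmol/h; O₂ fed = 2145 × 2.061 = 4421 kmol/h.
Fuel reacted = 0.93 × 429 → ξ = 399 kmol/h.
Outlet (n = n₀ + ν ξ):
  C₃H₈: 429 − 1(399) = 30.03
  O₂: 4421 − 5(399) = 2426
  CO₂: 0 + 3(399) = 1197
  H₂O: 0 + 4(399) = 1596
Total out = 5249 kmol/h; y_H₂O = 1596 / 5249 = 0.304.

0.304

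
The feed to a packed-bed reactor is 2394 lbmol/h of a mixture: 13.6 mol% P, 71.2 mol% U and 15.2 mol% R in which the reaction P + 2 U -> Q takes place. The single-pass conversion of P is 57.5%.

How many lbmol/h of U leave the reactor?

1330 lbmol/h

P reacted = 0.575 × 325.6 = 187.2 lbmol/h; ν_P = −1, so ξ = 187.2/1 = 187.2 lbmol/h.
Outlet amounts (n = n₀ + ν ξ):
  P: 325.6 − 1(187.2) = 138.4
  U: 1705 − 2(187.2) = 1330
  Q: 0 + 1(187.2) = 187.2
  R: 363.9 (inert)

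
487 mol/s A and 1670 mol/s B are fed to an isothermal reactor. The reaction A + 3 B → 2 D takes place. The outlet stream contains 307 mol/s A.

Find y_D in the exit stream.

For A: n = n₀ − 1ξ → 307 = 487 − 1ξ, giving ξ = 180 mol/s.
Outlet amounts (n = n₀ + ν ξ):
  A: 487 − 1(180) = 307
  B: 1670 − 3(180) = 1130
  D: 0 + 2(180) = 360
Total out = 1797 mol/s; y_D = 360 / 1797 = 0.2003.

0.2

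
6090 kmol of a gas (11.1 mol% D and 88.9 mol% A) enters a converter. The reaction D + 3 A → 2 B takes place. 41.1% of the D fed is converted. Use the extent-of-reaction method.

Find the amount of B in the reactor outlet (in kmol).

D reacted = 0.411 × 676 = 277.8 kmol; ν_D = −1, so ξ = 277.8/1 = 277.8 kmol.
Outlet amounts (n = n₀ + ν ξ):
  D: 676 − 1(277.8) = 398.2
  A: 5414 − 3(277.8) = 4581
  B: 0 + 2(277.8) = 555.7

556 kmol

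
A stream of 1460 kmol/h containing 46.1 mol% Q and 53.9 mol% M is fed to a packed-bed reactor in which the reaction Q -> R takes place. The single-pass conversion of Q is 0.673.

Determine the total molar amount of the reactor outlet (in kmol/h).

1460 kmol/h

Q reacted = 0.673 × 673.1 = 453 kmol/h; ν_Q = −1, so ξ = 453/1 = 453 kmol/h.
Outlet amounts (n = n₀ + ν ξ):
  Q: 673.1 − 1(453) = 220.1
  R: 0 + 1(453) = 453
  M: 786.9 (inert)
Total out = 220.1 + 453 + 786.9 = 1460 kmol/h.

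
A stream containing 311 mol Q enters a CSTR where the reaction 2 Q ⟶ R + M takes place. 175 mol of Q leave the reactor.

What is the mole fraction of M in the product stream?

0.219

For Q: n = n₀ − 2ξ → 175 = 311 − 2ξ, giving ξ = 68 mol.
Outlet amounts (n = n₀ + ν ξ):
  Q: 311 − 2(68) = 175
  R: 0 + 1(68) = 68
  M: 0 + 1(68) = 68
Total out = 311 mol; y_M = 68 / 311 = 0.2186.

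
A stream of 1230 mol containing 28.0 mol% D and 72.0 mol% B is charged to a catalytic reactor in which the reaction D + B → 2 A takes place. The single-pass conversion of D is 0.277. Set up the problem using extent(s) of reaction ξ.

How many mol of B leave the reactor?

D reacted = 0.277 × 344.4 = 95.4 mol; ν_D = −1, so ξ = 95.4/1 = 95.4 mol.
Outlet amounts (n = n₀ + ν ξ):
  D: 344.4 − 1(95.4) = 249
  B: 885.6 − 1(95.4) = 790.2
  A: 0 + 2(95.4) = 190.8

790 mol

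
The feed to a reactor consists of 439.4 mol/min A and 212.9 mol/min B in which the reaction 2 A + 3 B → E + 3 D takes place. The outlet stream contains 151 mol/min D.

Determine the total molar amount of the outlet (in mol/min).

For D: n = n₀ + 3ξ → 151 = 0 + 3ξ, giving ξ = 50.33 mol/min.
Outlet amounts (n = n₀ + ν ξ):
  A: 439.4 − 2(50.33) = 338.7
  B: 212.9 − 3(50.33) = 61.9
  E: 0 + 1(50.33) = 50.33
  D: 0 + 3(50.33) = 151
Total out = 338.7 + 61.9 + 50.33 + 151 = 602 mol/min.

602 mol/min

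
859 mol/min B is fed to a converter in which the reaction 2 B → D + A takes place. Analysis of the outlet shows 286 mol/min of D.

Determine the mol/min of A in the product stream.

286 mol/min

For D: n = n₀ + 1ξ → 286 = 0 + 1ξ, giving ξ = 286 mol/min.
Outlet amounts (n = n₀ + ν ξ):
  B: 859 − 2(286) = 287
  D: 0 + 1(286) = 286
  A: 0 + 1(286) = 286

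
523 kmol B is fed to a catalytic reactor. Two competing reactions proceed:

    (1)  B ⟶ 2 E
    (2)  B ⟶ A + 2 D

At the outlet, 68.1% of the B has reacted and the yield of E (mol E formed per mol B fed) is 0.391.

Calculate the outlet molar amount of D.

Yield of E: 2ξ₁ / 523 = 0.391 → ξ₁ = 102.2 kmol.
Conversion of B: 1ξ₁ + 1ξ₂ = 0.681 × 523 = 356.2 → ξ₂ = 253.9 kmol.
Outlet amounts (n = n₀ + Σ ν·ξ):
  B: 523 − 1(102.2) − 1(253.9) = 166.8
  E: 0 + 2(102.2) = 204.5
  A: 0 + 1(253.9) = 253.9
  D: 0 + 2(253.9) = 507.8

508 kmol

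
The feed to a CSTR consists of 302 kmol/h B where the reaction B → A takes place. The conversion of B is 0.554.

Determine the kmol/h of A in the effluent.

167 kmol/h

B reacted = 0.554 × 302 = 167.3 kmol/h; ν_B = −1, so ξ = 167.3/1 = 167.3 kmol/h.
Outlet amounts (n = n₀ + ν ξ):
  B: 302 − 1(167.3) = 134.7
  A: 0 + 1(167.3) = 167.3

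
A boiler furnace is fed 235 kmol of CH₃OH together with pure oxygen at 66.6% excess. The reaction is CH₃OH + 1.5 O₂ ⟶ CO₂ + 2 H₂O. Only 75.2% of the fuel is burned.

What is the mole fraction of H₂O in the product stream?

Stoichiometric O₂ = 1.5 × 235 = 352.5 kmol; O₂ fed = 352.5 × 1.666 = 587.3 kmol.
Fuel reacted = 0.752 × 235 → ξ = 176.7 kmol.
Outlet (n = n₀ + ν ξ):
  CH₃OH: 235 − 1(176.7) = 58.28
  O₂: 587.3 − 1.5(176.7) = 322.2
  CO₂: 0 + 1(176.7) = 176.7
  H₂O: 0 + 2(176.7) = 353.4
Total out = 910.6 kmol; y_H₂O = 353.4 / 910.6 = 0.3881.

0.388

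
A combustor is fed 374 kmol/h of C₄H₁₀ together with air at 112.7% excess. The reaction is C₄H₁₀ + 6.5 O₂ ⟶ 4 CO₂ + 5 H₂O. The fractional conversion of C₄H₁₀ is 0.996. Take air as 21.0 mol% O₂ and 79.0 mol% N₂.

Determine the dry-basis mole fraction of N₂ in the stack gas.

0.821

Stoichiometric O₂ = 6.5 × 374 = 2431 kmol/h; O₂ fed = 2431 × 2.127 = 5171 kmol/h.
N₂ fed = 5171 × 79/21 = 19450 kmol/h.
Fuel reacted = 0.996 × 374 → ξ = 372.5 kmol/h.
Outlet (n = n₀ + ν ξ):
  C₄H₁₀: 374 − 1(372.5) = 1.496
  O₂: 5171 − 6.5(372.5) = 2749
  N₂: 19450 (inert)
  CO₂: 0 + 4(372.5) = 1490
  H₂O: 0 + 5(372.5) = 1863
Dry total = 23690 kmol/h; y_N₂ (dry) = 19450 / 23690 = 0.821.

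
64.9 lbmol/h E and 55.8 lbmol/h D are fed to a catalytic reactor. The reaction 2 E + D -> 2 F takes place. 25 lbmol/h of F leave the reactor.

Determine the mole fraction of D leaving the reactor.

0.4

For F: n = n₀ + 2ξ → 25 = 0 + 2ξ, giving ξ = 12.5 lbmol/h.
Outlet amounts (n = n₀ + ν ξ):
  E: 64.9 − 2(12.5) = 39.9
  D: 55.8 − 1(12.5) = 43.3
  F: 0 + 2(12.5) = 25
Total out = 108.2 lbmol/h; y_D = 43.3 / 108.2 = 0.4002.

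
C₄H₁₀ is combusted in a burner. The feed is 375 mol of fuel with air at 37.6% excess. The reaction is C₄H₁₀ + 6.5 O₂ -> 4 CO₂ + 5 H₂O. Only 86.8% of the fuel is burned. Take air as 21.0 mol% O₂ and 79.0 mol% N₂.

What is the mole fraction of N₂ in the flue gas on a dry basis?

0.83

Stoichiometric O₂ = 6.5 × 375 = 2438 mol; O₂ fed = 2438 × 1.376 = 3354 mol.
N₂ fed = 3354 × 79/21 = 12620 mol.
Fuel reacted = 0.868 × 375 → ξ = 325.5 mol.
Outlet (n = n₀ + ν ξ):
  C₄H₁₀: 375 − 1(325.5) = 49.5
  O₂: 3354 − 6.5(325.5) = 1238
  N₂: 12620 (inert)
  CO₂: 0 + 4(325.5) = 1302
  H₂O: 0 + 5(325.5) = 1628
Dry total = 15210 mol; y_N₂ (dry) = 12620 / 15210 = 0.8297.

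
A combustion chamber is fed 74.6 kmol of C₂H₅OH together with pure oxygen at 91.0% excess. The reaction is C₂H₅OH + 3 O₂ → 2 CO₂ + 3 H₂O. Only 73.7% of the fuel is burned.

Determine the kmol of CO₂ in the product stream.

110 kmol

Stoichiometric O₂ = 3 × 74.6 = 223.8 kmol; O₂ fed = 223.8 × 1.910 = 427.5 kmol.
Fuel reacted = 0.737 × 74.6 → ξ = 54.98 kmol.
Outlet (n = n₀ + ν ξ):
  C₂H₅OH: 74.6 − 1(54.98) = 19.62
  O₂: 427.5 − 3(54.98) = 262.5
  CO₂: 0 + 2(54.98) = 110
  H₂O: 0 + 3(54.98) = 164.9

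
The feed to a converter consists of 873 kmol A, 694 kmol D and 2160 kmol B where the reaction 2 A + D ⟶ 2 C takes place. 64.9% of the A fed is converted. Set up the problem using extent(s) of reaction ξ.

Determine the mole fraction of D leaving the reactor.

A reacted = 0.649 × 873 = 566.6 kmol; ν_A = −2, so ξ = 566.6/2 = 283.3 kmol.
Outlet amounts (n = n₀ + ν ξ):
  A: 873 − 2(283.3) = 306.4
  D: 694 − 1(283.3) = 410.7
  C: 0 + 2(283.3) = 566.6
  B: 2160 (inert)
Total out = 3444 kmol; y_D = 410.7 / 3444 = 0.1193.

0.119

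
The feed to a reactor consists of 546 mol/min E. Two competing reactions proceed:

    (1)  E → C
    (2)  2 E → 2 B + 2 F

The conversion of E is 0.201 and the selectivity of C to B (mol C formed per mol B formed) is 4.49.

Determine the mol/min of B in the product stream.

20 mol/min

Conversion of E: E consumed = 0.201 × 546 = 109.7 mol/min = 1ξ₁ + 2ξ₂.
Selectivity: 1ξ₁ / (2ξ₂) = 4.49 → ξ₁ = 8.98 ξ₂.
Substitute: (1·8.98 + 2) ξ₂ = 109.7 → ξ₂ = 9.995 mol/min, ξ₁ = 89.76 mol/min.
Outlet amounts (n = n₀ + Σ ν·ξ):
  E: 546 − 1(89.76) − 2(9.995) = 436.3
  C: 0 + 1(89.76) = 89.76
  B: 0 + 2(9.995) = 19.99
  F: 0 + 2(9.995) = 19.99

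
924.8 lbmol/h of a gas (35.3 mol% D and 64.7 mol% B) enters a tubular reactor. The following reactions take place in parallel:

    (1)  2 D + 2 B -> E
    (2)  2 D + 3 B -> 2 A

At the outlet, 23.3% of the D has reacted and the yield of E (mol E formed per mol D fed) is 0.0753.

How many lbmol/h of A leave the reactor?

Yield of E: 1ξ₁ / 326.5 = 0.0753 → ξ₁ = 24.58 lbmol/h.
Conversion of D: 2ξ₁ + 2ξ₂ = 0.233 × 326.5 = 76.06 → ξ₂ = 13.45 lbmol/h.
Outlet amounts (n = n₀ + Σ ν·ξ):
  D: 326.5 − 2(24.58) − 2(13.45) = 250.4
  B: 598.3 − 2(24.58) − 3(13.45) = 508.8
  E: 0 + 1(24.58) = 24.58
  A: 0 + 2(13.45) = 26.9

26.9 lbmol/h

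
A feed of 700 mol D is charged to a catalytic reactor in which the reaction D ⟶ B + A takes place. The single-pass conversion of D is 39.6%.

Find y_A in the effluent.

D reacted = 0.396 × 700 = 277.2 mol; ν_D = −1, so ξ = 277.2/1 = 277.2 mol.
Outlet amounts (n = n₀ + ν ξ):
  D: 700 − 1(277.2) = 422.8
  B: 0 + 1(277.2) = 277.2
  A: 0 + 1(277.2) = 277.2
Total out = 977.2 mol; y_A = 277.2 / 977.2 = 0.2837.

0.284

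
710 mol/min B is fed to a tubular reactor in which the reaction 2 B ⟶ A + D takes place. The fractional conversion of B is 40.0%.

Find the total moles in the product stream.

710 mol/min

B reacted = 0.4 × 710 = 284 mol/min; ν_B = −2, so ξ = 284/2 = 142 mol/min.
Outlet amounts (n = n₀ + ν ξ):
  B: 710 − 2(142) = 426
  A: 0 + 1(142) = 142
  D: 0 + 1(142) = 142
Total out = 426 + 142 + 142 = 710 mol/min.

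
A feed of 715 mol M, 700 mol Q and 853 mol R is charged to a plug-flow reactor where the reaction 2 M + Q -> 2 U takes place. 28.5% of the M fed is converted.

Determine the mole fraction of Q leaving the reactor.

0.276

M reacted = 0.285 × 715 = 203.8 mol; ν_M = −2, so ξ = 203.8/2 = 101.9 mol.
Outlet amounts (n = n₀ + ν ξ):
  M: 715 − 2(101.9) = 511.2
  Q: 700 − 1(101.9) = 598.1
  U: 0 + 2(101.9) = 203.8
  R: 853 (inert)
Total out = 2166 mol; y_Q = 598.1 / 2166 = 0.2761.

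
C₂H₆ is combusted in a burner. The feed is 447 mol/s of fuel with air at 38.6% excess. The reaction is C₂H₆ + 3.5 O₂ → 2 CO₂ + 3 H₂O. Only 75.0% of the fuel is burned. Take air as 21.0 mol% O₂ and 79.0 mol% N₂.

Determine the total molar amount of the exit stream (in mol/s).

Stoichiometric O₂ = 3.5 × 447 = 1564 mol/s; O₂ fed = 1564 × 1.386 = 2168 mol/s.
N₂ fed = 2168 × 79/21 = 8157 mol/s.
Fuel reacted = 0.75 × 447 → ξ = 335.2 mol/s.
Outlet (n = n₀ + ν ξ):
  C₂H₆: 447 − 1(335.2) = 111.8
  O₂: 2168 − 3.5(335.2) = 995
  N₂: 8157 (inert)
  CO₂: 0 + 2(335.2) = 670.5
  H₂O: 0 + 3(335.2) = 1006
Total out = 111.8 + 995 + 8157 + 670.5 + 1006 = 10940 mol/s.

10900 mol/s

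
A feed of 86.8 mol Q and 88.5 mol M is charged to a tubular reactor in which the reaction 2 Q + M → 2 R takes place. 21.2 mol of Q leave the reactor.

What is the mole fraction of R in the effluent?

0.46

For Q: n = n₀ − 2ξ → 21.2 = 86.8 − 2ξ, giving ξ = 32.8 mol.
Outlet amounts (n = n₀ + ν ξ):
  Q: 86.8 − 2(32.8) = 21.2
  M: 88.5 − 1(32.8) = 55.7
  R: 0 + 2(32.8) = 65.6
Total out = 142.5 mol; y_R = 65.6 / 142.5 = 0.4604.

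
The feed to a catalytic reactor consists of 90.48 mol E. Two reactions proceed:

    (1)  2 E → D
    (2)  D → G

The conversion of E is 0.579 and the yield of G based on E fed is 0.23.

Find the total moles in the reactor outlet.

Conversion of E: E consumed = 2ξ₁ = 0.579 × 90.48 → ξ₁ = 26.19 mol.
Yield of G: 1ξ₂ / 90.48 = 0.23 → ξ₂ = 20.81 mol.
Outlet amounts (n = n₀ + Σ ν·ξ):
  E: 90.48 − 2(26.19) = 38.09
  D: 0 + 1(26.19) − 1(20.81) = 5.384
  G: 0 + 1(20.81) = 20.81
Total out = 38.09 + 5.384 + 20.81 = 64.29 mol.

64.3 mol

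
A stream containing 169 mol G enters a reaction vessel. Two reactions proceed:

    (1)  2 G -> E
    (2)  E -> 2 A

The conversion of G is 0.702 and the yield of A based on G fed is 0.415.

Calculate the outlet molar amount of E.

24.3 mol

Conversion of G: G consumed = 2ξ₁ = 0.702 × 169 → ξ₁ = 59.32 mol.
Yield of A: 2ξ₂ / 169 = 0.415 → ξ₂ = 35.07 mol.
Outlet amounts (n = n₀ + Σ ν·ξ):
  G: 169 − 2(59.32) = 50.36
  E: 0 + 1(59.32) − 1(35.07) = 24.25
  A: 0 + 2(35.07) = 70.13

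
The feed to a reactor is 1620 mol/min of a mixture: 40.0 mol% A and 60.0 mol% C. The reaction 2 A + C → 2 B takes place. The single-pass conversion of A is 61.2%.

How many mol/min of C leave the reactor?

774 mol/min

A reacted = 0.612 × 648 = 396.6 mol/min; ν_A = −2, so ξ = 396.6/2 = 198.3 mol/min.
Outlet amounts (n = n₀ + ν ξ):
  A: 648 − 2(198.3) = 251.4
  C: 972 − 1(198.3) = 773.7
  B: 0 + 2(198.3) = 396.6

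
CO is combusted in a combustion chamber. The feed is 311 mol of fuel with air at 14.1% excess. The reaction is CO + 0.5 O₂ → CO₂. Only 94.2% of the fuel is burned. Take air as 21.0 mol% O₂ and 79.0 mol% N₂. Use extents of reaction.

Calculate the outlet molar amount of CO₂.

Stoichiometric O₂ = 0.5 × 311 = 155.5 mol; O₂ fed = 155.5 × 1.141 = 177.4 mol.
N₂ fed = 177.4 × 79/21 = 667.5 mol.
Fuel reacted = 0.942 × 311 → ξ = 293 mol.
Outlet (n = n₀ + ν ξ):
  CO: 311 − 1(293) = 18.04
  O₂: 177.4 − 0.5(293) = 30.94
  N₂: 667.5 (inert)
  CO₂: 0 + 1(293) = 293

293 mol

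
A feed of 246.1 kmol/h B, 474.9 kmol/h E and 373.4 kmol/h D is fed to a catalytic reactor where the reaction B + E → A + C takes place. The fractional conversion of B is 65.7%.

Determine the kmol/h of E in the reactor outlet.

313 kmol/h

B reacted = 0.657 × 246.1 = 161.7 kmol/h; ν_B = −1, so ξ = 161.7/1 = 161.7 kmol/h.
Outlet amounts (n = n₀ + ν ξ):
  B: 246.1 − 1(161.7) = 84.41
  E: 474.9 − 1(161.7) = 313.2
  A: 0 + 1(161.7) = 161.7
  C: 0 + 1(161.7) = 161.7
  D: 373.4 (inert)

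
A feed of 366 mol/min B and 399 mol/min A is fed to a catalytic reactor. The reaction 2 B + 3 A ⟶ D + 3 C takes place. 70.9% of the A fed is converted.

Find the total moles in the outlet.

A reacted = 0.709 × 399 = 282.9 mol/min; ν_A = −3, so ξ = 282.9/3 = 94.3 mol/min.
Outlet amounts (n = n₀ + ν ξ):
  B: 366 − 2(94.3) = 177.4
  A: 399 − 3(94.3) = 116.1
  D: 0 + 1(94.3) = 94.3
  C: 0 + 3(94.3) = 282.9
Total out = 177.4 + 116.1 + 94.3 + 282.9 = 670.7 mol/min.

671 mol/min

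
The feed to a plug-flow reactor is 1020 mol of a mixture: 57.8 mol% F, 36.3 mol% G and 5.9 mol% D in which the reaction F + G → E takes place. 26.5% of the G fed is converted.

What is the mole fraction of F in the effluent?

G reacted = 0.265 × 370.3 = 98.12 mol; ν_G = −1, so ξ = 98.12/1 = 98.12 mol.
Outlet amounts (n = n₀ + ν ξ):
  F: 589.6 − 1(98.12) = 491.4
  G: 370.3 − 1(98.12) = 272.1
  E: 0 + 1(98.12) = 98.12
  D: 60.18 (inert)
Total out = 921.9 mol; y_F = 491.4 / 921.9 = 0.5331.

0.533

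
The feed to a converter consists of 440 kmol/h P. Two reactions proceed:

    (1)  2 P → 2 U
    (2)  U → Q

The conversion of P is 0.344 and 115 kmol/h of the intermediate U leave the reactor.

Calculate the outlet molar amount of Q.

36.4 kmol/h

Conversion of P: P consumed = 2ξ₁ = 0.344 × 440 → ξ₁ = 75.68 kmol/h.
U balance: n_U = 0 + 2ξ₁ − 1ξ₂ = 115 → ξ₂ = (2·75.68 − 115)/1 = 36.36 kmol/h.
Outlet amounts (n = n₀ + Σ ν·ξ):
  P: 440 − 2(75.68) = 288.6
  U: 0 + 2(75.68) − 1(36.36) = 115
  Q: 0 + 1(36.36) = 36.36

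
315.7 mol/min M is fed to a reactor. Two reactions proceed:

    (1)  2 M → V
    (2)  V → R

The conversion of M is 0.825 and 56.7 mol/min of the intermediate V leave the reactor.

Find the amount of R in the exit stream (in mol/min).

73.5 mol/min

Conversion of M: M consumed = 2ξ₁ = 0.825 × 315.7 → ξ₁ = 130.2 mol/min.
V balance: n_V = 0 + 1ξ₁ − 1ξ₂ = 56.7 → ξ₂ = (1·130.2 − 56.7)/1 = 73.53 mol/min.
Outlet amounts (n = n₀ + Σ ν·ξ):
  M: 315.7 − 2(130.2) = 55.25
  V: 0 + 1(130.2) − 1(73.53) = 56.7
  R: 0 + 1(73.53) = 73.53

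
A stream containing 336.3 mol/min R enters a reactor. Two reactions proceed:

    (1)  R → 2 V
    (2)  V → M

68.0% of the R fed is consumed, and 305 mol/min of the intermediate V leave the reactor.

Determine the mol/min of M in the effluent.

Conversion of R: R consumed = 1ξ₁ = 0.68 × 336.3 → ξ₁ = 228.7 mol/min.
V balance: n_V = 0 + 2ξ₁ − 1ξ₂ = 305 → ξ₂ = (2·228.7 − 305)/1 = 152.4 mol/min.
Outlet amounts (n = n₀ + Σ ν·ξ):
  R: 336.3 − 1(228.7) = 107.6
  V: 0 + 2(228.7) − 1(152.4) = 305
  M: 0 + 1(152.4) = 152.4

152 mol/min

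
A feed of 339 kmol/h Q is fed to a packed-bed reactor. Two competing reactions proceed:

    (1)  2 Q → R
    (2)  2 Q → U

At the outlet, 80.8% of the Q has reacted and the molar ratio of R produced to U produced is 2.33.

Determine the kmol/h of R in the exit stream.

Conversion of Q: Q consumed = 0.808 × 339 = 273.9 kmol/h = 2ξ₁ + 2ξ₂.
Selectivity: 1ξ₁ / (1ξ₂) = 2.33 → ξ₁ = 2.33 ξ₂.
Substitute: (2·2.33 + 2) ξ₂ = 273.9 → ξ₂ = 41.13 kmol/h, ξ₁ = 95.83 kmol/h.
Outlet amounts (n = n₀ + Σ ν·ξ):
  Q: 339 − 2(95.83) − 2(41.13) = 65.09
  R: 0 + 1(95.83) = 95.83
  U: 0 + 1(41.13) = 41.13

95.8 kmol/h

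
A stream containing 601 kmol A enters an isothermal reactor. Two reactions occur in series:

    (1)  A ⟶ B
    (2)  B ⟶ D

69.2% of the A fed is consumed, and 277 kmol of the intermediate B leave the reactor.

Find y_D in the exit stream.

0.231

Conversion of A: A consumed = 1ξ₁ = 0.692 × 601 → ξ₁ = 415.9 kmol.
B balance: n_B = 0 + 1ξ₁ − 1ξ₂ = 277 → ξ₂ = (1·415.9 − 277)/1 = 138.9 kmol.
Outlet amounts (n = n₀ + Σ ν·ξ):
  A: 601 − 1(415.9) = 185.1
  B: 0 + 1(415.9) − 1(138.9) = 277
  D: 0 + 1(138.9) = 138.9
Total out = 601 kmol; y_D = 138.9 / 601 = 0.2311.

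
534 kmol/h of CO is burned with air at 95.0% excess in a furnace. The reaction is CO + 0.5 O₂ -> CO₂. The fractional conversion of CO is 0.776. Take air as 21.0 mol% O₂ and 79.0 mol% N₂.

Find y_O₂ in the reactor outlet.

Stoichiometric O₂ = 0.5 × 534 = 267 kmol/h; O₂ fed = 267 × 1.950 = 520.6 kmol/h.
N₂ fed = 520.6 × 79/21 = 1959 kmol/h.
Fuel reacted = 0.776 × 534 → ξ = 414.4 kmol/h.
Outlet (n = n₀ + ν ξ):
  CO: 534 − 1(414.4) = 119.6
  O₂: 520.6 − 0.5(414.4) = 313.5
  N₂: 1959 (inert)
  CO₂: 0 + 1(414.4) = 414.4
Total out = 2806 kmol/h; y_O₂ = 313.5 / 2806 = 0.1117.

0.112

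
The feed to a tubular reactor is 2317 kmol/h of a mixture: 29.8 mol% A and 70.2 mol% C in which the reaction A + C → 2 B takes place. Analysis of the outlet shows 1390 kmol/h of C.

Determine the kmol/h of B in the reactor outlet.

473 kmol/h

For C: n = n₀ − 1ξ → 1390 = 1627 − 1ξ, giving ξ = 236.5 kmol/h.
Outlet amounts (n = n₀ + ν ξ):
  A: 690.5 − 1(236.5) = 453.9
  C: 1627 − 1(236.5) = 1390
  B: 0 + 2(236.5) = 473.1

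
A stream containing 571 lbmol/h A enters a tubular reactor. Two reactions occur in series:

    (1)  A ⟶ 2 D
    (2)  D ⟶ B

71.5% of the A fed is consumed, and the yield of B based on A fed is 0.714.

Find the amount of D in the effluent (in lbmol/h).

Conversion of A: A consumed = 1ξ₁ = 0.715 × 571 → ξ₁ = 408.3 lbmol/h.
Yield of B: 1ξ₂ / 571 = 0.714 → ξ₂ = 407.7 lbmol/h.
Outlet amounts (n = n₀ + Σ ν·ξ):
  A: 571 − 1(408.3) = 162.7
  D: 0 + 2(408.3) − 1(407.7) = 408.8
  B: 0 + 1(407.7) = 407.7

409 lbmol/h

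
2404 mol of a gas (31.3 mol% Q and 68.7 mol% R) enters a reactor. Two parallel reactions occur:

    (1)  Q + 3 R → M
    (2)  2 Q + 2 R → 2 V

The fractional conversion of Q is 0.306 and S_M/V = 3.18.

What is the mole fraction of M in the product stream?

Conversion of Q: Q consumed = 0.306 × 752.5 = 230.3 mol = 1ξ₁ + 2ξ₂.
Selectivity: 1ξ₁ / (2ξ₂) = 3.18 → ξ₁ = 6.36 ξ₂.
Substitute: (1·6.36 + 2) ξ₂ = 230.3 → ξ₂ = 27.54 mol, ξ₁ = 175.2 mol.
Outlet amounts (n = n₀ + Σ ν·ξ):
  Q: 752.5 − 1(175.2) − 2(27.54) = 522.2
  R: 1652 − 3(175.2) − 2(27.54) = 1071
  M: 0 + 1(175.2) = 175.2
  V: 0 + 2(27.54) = 55.08
Total out = 1823 mol; y_M = 175.2 / 1823 = 0.09606.

0.0961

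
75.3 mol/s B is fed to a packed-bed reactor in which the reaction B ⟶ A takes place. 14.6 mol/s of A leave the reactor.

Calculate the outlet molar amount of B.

For A: n = n₀ + 1ξ → 14.6 = 0 + 1ξ, giving ξ = 14.6 mol/s.
Outlet amounts (n = n₀ + ν ξ):
  B: 75.3 − 1(14.6) = 60.7
  A: 0 + 1(14.6) = 14.6

60.7 mol/s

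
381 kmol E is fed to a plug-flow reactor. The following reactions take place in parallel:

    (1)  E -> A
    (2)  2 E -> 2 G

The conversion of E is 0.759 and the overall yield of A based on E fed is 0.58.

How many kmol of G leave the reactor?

Yield of A: 1ξ₁ / 381 = 0.58 → ξ₁ = 221 kmol.
Conversion of E: 1ξ₁ + 2ξ₂ = 0.759 × 381 = 289.2 → ξ₂ = 34.1 kmol.
Outlet amounts (n = n₀ + Σ ν·ξ):
  E: 381 − 1(221) − 2(34.1) = 91.82
  A: 0 + 1(221) = 221
  G: 0 + 2(34.1) = 68.2

68.2 kmol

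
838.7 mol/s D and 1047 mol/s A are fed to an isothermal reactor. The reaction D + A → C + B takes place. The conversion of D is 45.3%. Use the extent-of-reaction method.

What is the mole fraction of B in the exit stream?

0.201

D reacted = 0.453 × 838.7 = 379.9 mol/s; ν_D = −1, so ξ = 379.9/1 = 379.9 mol/s.
Outlet amounts (n = n₀ + ν ξ):
  D: 838.7 − 1(379.9) = 458.8
  A: 1047 − 1(379.9) = 667.1
  C: 0 + 1(379.9) = 379.9
  B: 0 + 1(379.9) = 379.9
Total out = 1886 mol/s; y_B = 379.9 / 1886 = 0.2015.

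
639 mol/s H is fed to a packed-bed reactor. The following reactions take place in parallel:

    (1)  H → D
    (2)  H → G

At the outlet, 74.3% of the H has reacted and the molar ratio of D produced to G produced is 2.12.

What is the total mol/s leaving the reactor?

Conversion of H: H consumed = 0.743 × 639 = 474.8 mol/s = 1ξ₁ + 1ξ₂.
Selectivity: 1ξ₁ / (1ξ₂) = 2.12 → ξ₁ = 2.12 ξ₂.
Substitute: (1·2.12 + 1) ξ₂ = 474.8 → ξ₂ = 152.2 mol/s, ξ₁ = 322.6 mol/s.
Outlet amounts (n = n₀ + Σ ν·ξ):
  H: 639 − 1(322.6) − 1(152.2) = 164.2
  D: 0 + 1(322.6) = 322.6
  G: 0 + 1(152.2) = 152.2
Total out = 164.2 + 322.6 + 152.2 = 639 mol/s.

639 mol/s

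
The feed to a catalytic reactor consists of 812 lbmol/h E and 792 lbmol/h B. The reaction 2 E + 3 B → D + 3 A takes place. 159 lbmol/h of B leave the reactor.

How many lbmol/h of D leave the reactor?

For B: n = n₀ − 3ξ → 159 = 792 − 3ξ, giving ξ = 211 lbmol/h.
Outlet amounts (n = n₀ + ν ξ):
  E: 812 − 2(211) = 390
  B: 792 − 3(211) = 159
  D: 0 + 1(211) = 211
  A: 0 + 3(211) = 633

211 lbmol/h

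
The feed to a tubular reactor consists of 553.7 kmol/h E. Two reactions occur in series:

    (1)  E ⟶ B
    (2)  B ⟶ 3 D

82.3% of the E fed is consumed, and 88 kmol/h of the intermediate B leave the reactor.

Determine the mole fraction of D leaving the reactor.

Conversion of E: E consumed = 1ξ₁ = 0.823 × 553.7 → ξ₁ = 455.7 kmol/h.
B balance: n_B = 0 + 1ξ₁ − 1ξ₂ = 88 → ξ₂ = (1·455.7 − 88)/1 = 367.7 kmol/h.
Outlet amounts (n = n₀ + Σ ν·ξ):
  E: 553.7 − 1(455.7) = 98
  B: 0 + 1(455.7) − 1(367.7) = 88
  D: 0 + 3(367.7) = 1103
Total out = 1289 kmol/h; y_D = 1103 / 1289 = 0.8557.

0.856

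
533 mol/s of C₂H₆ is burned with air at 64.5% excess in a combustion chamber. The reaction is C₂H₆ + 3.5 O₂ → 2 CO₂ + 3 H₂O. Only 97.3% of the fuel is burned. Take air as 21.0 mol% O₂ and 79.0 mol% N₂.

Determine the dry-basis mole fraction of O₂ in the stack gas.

0.0905

Stoichiometric O₂ = 3.5 × 533 = 1866 mol/s; O₂ fed = 1866 × 1.645 = 3069 mol/s.
N₂ fed = 3069 × 79/21 = 11540 mol/s.
Fuel reacted = 0.973 × 533 → ξ = 518.6 mol/s.
Outlet (n = n₀ + ν ξ):
  C₂H₆: 533 − 1(518.6) = 14.39
  O₂: 3069 − 3.5(518.6) = 1254
  N₂: 11540 (inert)
  CO₂: 0 + 2(518.6) = 1037
  H₂O: 0 + 3(518.6) = 1556
Dry total = 13850 mol/s; y_O₂ (dry) = 1254 / 13850 = 0.09052.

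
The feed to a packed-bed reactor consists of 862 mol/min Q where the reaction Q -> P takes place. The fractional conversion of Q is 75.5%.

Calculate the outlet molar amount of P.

Q reacted = 0.755 × 862 = 650.8 mol/min; ν_Q = −1, so ξ = 650.8/1 = 650.8 mol/min.
Outlet amounts (n = n₀ + ν ξ):
  Q: 862 − 1(650.8) = 211.2
  P: 0 + 1(650.8) = 650.8

651 mol/min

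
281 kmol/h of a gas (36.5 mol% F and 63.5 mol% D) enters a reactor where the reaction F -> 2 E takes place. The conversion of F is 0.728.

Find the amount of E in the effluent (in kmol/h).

149 kmol/h

F reacted = 0.728 × 102.6 = 74.67 kmol/h; ν_F = −1, so ξ = 74.67/1 = 74.67 kmol/h.
Outlet amounts (n = n₀ + ν ξ):
  F: 102.6 − 1(74.67) = 27.9
  E: 0 + 2(74.67) = 149.3
  D: 178.4 (inert)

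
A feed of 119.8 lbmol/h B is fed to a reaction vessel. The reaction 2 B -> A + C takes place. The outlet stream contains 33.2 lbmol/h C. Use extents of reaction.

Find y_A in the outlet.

For C: n = n₀ + 1ξ → 33.2 = 0 + 1ξ, giving ξ = 33.2 lbmol/h.
Outlet amounts (n = n₀ + ν ξ):
  B: 119.8 − 2(33.2) = 53.4
  A: 0 + 1(33.2) = 33.2
  C: 0 + 1(33.2) = 33.2
Total out = 119.8 lbmol/h; y_A = 33.2 / 119.8 = 0.2771.

0.277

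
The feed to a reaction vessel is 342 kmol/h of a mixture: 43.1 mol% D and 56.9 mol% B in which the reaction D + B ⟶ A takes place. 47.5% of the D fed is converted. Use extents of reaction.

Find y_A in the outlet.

D reacted = 0.475 × 147.4 = 70.02 kmol/h; ν_D = −1, so ξ = 70.02/1 = 70.02 kmol/h.
Outlet amounts (n = n₀ + ν ξ):
  D: 147.4 − 1(70.02) = 77.39
  B: 194.6 − 1(70.02) = 124.6
  A: 0 + 1(70.02) = 70.02
Total out = 272 kmol/h; y_A = 70.02 / 272 = 0.2574.

0.257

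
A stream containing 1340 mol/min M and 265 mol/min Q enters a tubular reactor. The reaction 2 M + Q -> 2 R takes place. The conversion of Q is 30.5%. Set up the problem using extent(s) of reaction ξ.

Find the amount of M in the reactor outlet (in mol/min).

1180 mol/min

Q reacted = 0.305 × 265 = 80.83 mol/min; ν_Q = −1, so ξ = 80.83/1 = 80.83 mol/min.
Outlet amounts (n = n₀ + ν ξ):
  M: 1340 − 2(80.83) = 1178
  Q: 265 − 1(80.83) = 184.2
  R: 0 + 2(80.83) = 161.7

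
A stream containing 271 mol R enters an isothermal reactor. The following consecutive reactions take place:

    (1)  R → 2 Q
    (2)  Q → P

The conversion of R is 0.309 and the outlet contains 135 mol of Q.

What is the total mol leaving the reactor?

Conversion of R: R consumed = 1ξ₁ = 0.309 × 271 → ξ₁ = 83.74 mol.
Q balance: n_Q = 0 + 2ξ₁ − 1ξ₂ = 135 → ξ₂ = (2·83.74 − 135)/1 = 32.48 mol.
Outlet amounts (n = n₀ + Σ ν·ξ):
  R: 271 − 1(83.74) = 187.3
  Q: 0 + 2(83.74) − 1(32.48) = 135
  P: 0 + 1(32.48) = 32.48
Total out = 187.3 + 135 + 32.48 = 354.7 mol.

355 mol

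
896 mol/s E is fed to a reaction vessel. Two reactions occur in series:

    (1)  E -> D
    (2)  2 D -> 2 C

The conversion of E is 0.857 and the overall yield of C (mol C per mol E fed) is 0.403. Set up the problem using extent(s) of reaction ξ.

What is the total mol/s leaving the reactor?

896 mol/s

Conversion of E: E consumed = 1ξ₁ = 0.857 × 896 → ξ₁ = 767.9 mol/s.
Yield of C: 2ξ₂ / 896 = 0.403 → ξ₂ = 180.5 mol/s.
Outlet amounts (n = n₀ + Σ ν·ξ):
  E: 896 − 1(767.9) = 128.1
  D: 0 + 1(767.9) − 2(180.5) = 406.8
  C: 0 + 2(180.5) = 361.1
Total out = 128.1 + 406.8 + 361.1 = 896 mol/s.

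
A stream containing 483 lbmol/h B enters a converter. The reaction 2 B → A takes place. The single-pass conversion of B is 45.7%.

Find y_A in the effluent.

B reacted = 0.457 × 483 = 220.7 lbmol/h; ν_B = −2, so ξ = 220.7/2 = 110.4 lbmol/h.
Outlet amounts (n = n₀ + ν ξ):
  B: 483 − 2(110.4) = 262.3
  A: 0 + 1(110.4) = 110.4
Total out = 372.6 lbmol/h; y_A = 110.4 / 372.6 = 0.2962.

0.296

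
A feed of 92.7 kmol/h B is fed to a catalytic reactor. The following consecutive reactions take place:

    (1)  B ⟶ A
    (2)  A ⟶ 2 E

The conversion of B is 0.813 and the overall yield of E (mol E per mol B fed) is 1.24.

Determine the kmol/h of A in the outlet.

17.9 kmol/h

Conversion of B: B consumed = 1ξ₁ = 0.813 × 92.7 → ξ₁ = 75.37 kmol/h.
Yield of E: 2ξ₂ / 92.7 = 1.24 → ξ₂ = 57.47 kmol/h.
Outlet amounts (n = n₀ + Σ ν·ξ):
  B: 92.7 − 1(75.37) = 17.33
  A: 0 + 1(75.37) − 1(57.47) = 17.89
  E: 0 + 2(57.47) = 114.9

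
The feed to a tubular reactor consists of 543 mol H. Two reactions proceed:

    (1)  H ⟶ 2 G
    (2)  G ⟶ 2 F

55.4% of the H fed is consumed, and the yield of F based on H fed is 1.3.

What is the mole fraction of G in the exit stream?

0.208

Conversion of H: H consumed = 1ξ₁ = 0.554 × 543 → ξ₁ = 300.8 mol.
Yield of F: 2ξ₂ / 543 = 1.3 → ξ₂ = 352.9 mol.
Outlet amounts (n = n₀ + Σ ν·ξ):
  H: 543 − 1(300.8) = 242.2
  G: 0 + 2(300.8) − 1(352.9) = 248.7
  F: 0 + 2(352.9) = 705.9
Total out = 1197 mol; y_G = 248.7 / 1197 = 0.2078.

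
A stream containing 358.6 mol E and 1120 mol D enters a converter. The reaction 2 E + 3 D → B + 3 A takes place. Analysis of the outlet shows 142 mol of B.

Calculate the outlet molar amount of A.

426 mol

For B: n = n₀ + 1ξ → 142 = 0 + 1ξ, giving ξ = 142 mol.
Outlet amounts (n = n₀ + ν ξ):
  E: 358.6 − 2(142) = 74.6
  D: 1120 − 3(142) = 694
  B: 0 + 1(142) = 142
  A: 0 + 3(142) = 426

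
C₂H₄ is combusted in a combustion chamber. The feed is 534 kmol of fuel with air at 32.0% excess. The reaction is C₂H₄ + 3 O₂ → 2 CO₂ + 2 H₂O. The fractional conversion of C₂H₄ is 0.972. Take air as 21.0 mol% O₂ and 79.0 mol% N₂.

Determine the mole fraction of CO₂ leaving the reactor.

Stoichiometric O₂ = 3 × 534 = 1602 kmol; O₂ fed = 1602 × 1.320 = 2115 kmol.
N₂ fed = 2115 × 79/21 = 7955 kmol.
Fuel reacted = 0.972 × 534 → ξ = 519 kmol.
Outlet (n = n₀ + ν ξ):
  C₂H₄: 534 − 1(519) = 14.95
  O₂: 2115 − 3(519) = 557.5
  N₂: 7955 (inert)
  CO₂: 0 + 2(519) = 1038
  H₂O: 0 + 2(519) = 1038
Total out = 10600 kmol; y_CO₂ = 1038 / 10600 = 0.0979.

0.0979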